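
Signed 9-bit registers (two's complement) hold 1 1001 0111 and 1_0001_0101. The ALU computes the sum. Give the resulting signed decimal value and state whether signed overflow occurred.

172; overflow

1 1001 0111 → 110010111 = -105 (signed)
1_0001_0101 → 100010101 = -235 (signed)
  110010111
+ 100010101
= 010101100  (discard carry-out 1)
Result 010101100: MSB = 0 → value 172.
Both addends are negative but the stored result is non-negative: signed overflow. The true value -105 + (-235) = -340 lies outside [-256, 255].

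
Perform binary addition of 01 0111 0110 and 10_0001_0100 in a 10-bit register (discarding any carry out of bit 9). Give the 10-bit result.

1110001010

  0101110110
+ 1000010100
= 1110001010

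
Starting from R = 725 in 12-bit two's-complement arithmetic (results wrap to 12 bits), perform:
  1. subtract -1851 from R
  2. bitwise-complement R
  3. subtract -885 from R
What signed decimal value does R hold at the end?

-1692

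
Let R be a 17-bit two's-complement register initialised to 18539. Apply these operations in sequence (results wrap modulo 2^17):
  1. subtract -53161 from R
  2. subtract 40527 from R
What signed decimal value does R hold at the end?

31173

Start: R = 18539 = 00100100001101011.
R = 18539 − (-53161) = 71700; wraps to -59372 = 10001100000010100
R = -59372 − 40527 = -99899; wraps to 31173 = 00111100111000101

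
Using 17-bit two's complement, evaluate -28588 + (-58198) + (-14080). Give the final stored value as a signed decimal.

30206

-28588 + (-58198) = -86786 → wraps to 44286 (01010110011111110)
44286 + (-14080) = 30206 (00111010111111110)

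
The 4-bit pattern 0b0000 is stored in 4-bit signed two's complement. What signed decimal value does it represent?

0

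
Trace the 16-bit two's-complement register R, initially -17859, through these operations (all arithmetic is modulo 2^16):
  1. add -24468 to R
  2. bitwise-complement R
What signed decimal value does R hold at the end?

-23210

Start: R = -17859 = 1011101000111101.
R = -17859 + (-24468) = -42327; wraps to 23209 = 0101101010101001
R = NOT 0101101010101001 = 1010010101010110 = -23210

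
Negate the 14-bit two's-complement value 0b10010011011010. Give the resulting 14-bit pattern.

01101100100110

Invert: 01101100100101. Add 1: 01101100100110.
Check: 10010011011010 = -6950, 01101100100110 = 6950.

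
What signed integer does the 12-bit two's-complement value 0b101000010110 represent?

MSB is 1, so the value is negative.
Unsigned reading: 2582. Subtract 2^12 = 4096: 2582 − 4096 = -1514.

-1514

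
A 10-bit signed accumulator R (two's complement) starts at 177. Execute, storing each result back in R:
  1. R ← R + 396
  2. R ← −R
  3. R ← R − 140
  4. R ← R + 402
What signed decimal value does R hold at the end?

Start: R = 177 = 0010110001.
R = 177 + 396 = 573; wraps to -451 = 1000111101
R = −(-451) = 451 = 0111000011
R = 451 − 140 = 311 = 0100110111
R = 311 + 402 = 713; wraps to -311 = 1011001001

-311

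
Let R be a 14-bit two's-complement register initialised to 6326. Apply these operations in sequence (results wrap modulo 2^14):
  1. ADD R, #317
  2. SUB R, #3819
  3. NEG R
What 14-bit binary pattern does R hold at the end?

Start: R = 6326 = 01100010110110.
R = 6326 + 317 = 6643 = 01100111110011
R = 6643 − 3819 = 2824 = 00101100001000
R = −(2824) = -2824 = 11010011111000

11010011111000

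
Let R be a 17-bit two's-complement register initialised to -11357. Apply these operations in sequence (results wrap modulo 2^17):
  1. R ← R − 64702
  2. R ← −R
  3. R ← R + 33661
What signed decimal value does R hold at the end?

Start: R = -11357 = 11101001110100011.
R = -11357 − 64702 = -76059; wraps to 55013 = 01101011011100101
R = −(55013) = -55013 = 10010100100011011
R = -55013 + 33661 = -21352 = 11010110010011000

-21352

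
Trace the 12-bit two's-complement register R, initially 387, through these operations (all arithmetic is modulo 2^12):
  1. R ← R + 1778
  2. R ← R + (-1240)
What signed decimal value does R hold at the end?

925

Start: R = 387 = 000110000011.
R = 387 + 1778 = 2165; wraps to -1931 = 100001110101
R = -1931 + (-1240) = -3171; wraps to 925 = 001110011101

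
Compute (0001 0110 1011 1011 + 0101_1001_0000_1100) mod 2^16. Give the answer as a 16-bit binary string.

0110111111000111

  0001011010111011
+ 0101100100001100
= 0110111111000111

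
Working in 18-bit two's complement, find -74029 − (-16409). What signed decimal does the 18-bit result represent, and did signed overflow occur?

-57620; no overflow

-74029 → 101101111011010011
-16409 → 111011111111100111
Subtract via negate-and-add: invert 111011111111100111 + 1 = 000100000000011001 (i.e. 16409).
  101101111011010011
+ 000100000000011001
= 110001111011101100
Result 110001111011101100: MSB = 1 → 204524 − 262144 = -57620.
Addends (after negating the subtrahend) have opposite signs, so signed overflow cannot occur.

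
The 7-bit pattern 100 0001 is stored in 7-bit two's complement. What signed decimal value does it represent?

-63

MSB is 1, so the value is negative.
Invert: 0111110. Add 1: 0111111 = 63. So the value is −63.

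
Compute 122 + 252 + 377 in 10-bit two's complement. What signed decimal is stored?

-273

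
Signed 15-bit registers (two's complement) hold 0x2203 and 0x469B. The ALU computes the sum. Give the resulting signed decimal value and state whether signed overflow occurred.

0x2203 = 010001000000011 = 8707 (signed)
0x469B = 100011010011011 = -14693 (signed)
  010001000000011
+ 100011010011011
= 110100010011110
Result 110100010011110: MSB = 1 → 26782 − 32768 = -5986.
Addends have opposite signs, so signed overflow cannot occur.

-5986; no overflow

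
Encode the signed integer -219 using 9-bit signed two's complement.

|-219| = 219 = 011011011 in 9 bits.
Invert the bits: 100100100. Add 1: 100100101.

100100101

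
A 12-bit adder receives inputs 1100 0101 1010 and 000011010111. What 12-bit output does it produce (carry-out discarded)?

110100110001

  110001011010
+ 000011010111
= 110100110001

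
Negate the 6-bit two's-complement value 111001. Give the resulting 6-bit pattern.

Invert: 000110. Add 1: 000111.
Check: 111001 = -7, 000111 = 7.

000111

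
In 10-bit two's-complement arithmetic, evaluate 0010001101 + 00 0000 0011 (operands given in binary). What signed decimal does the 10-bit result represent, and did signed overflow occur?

0010001101 = 141 (signed)
00 0000 0011 → 0000000011 = 3 (signed)
  0010001101
+ 0000000011
= 0010010000
Result 0010010000: MSB = 0 → value 144.
Both addends are non-negative and so is the stored result: no signed overflow.

144; no overflow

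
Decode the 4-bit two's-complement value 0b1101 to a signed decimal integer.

-3

MSB is 1, so the value is negative.
Invert: 0010. Add 1: 0011 = 3. So the value is −3.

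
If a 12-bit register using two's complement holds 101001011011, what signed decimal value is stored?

MSB is 1, so the value is negative.
Unsigned reading: 2651. Subtract 2^12 = 4096: 2651 − 4096 = -1445.

-1445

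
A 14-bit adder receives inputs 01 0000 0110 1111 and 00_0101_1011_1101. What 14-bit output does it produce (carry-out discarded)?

01011000101100

  01000001101111
+ 00010110111101
= 01011000101100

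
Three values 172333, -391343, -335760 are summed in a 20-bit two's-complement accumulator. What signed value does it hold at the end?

493806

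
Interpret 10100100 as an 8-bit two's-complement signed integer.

-92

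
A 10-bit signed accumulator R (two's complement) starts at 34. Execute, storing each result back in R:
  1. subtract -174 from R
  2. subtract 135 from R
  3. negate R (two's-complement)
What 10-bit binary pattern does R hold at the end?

Start: R = 34 = 0000100010.
R = 34 − (-174) = 208 = 0011010000
R = 208 − 135 = 73 = 0001001001
R = −(73) = -73 = 1110110111

1110110111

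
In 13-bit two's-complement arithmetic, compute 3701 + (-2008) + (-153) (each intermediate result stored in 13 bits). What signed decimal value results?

1540

3701 + (-2008) = 1693 (0011010011101)
1693 + (-153) = 1540 (0011000000100)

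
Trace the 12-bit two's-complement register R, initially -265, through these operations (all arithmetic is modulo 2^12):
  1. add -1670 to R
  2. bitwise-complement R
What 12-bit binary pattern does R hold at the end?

011110001110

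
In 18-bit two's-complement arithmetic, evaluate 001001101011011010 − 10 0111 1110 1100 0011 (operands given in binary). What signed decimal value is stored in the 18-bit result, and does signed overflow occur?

001001101011011010 = 39642 (signed)
10 0111 1110 1100 0011 → 100111111011000011 = -98621 (signed)
Subtract via negate-and-add: invert 100111111011000011 + 1 = 011000000100111101 (i.e. 98621).
  001001101011011010
+ 011000000100111101
= 100001110000010111
Result 100001110000010111: MSB = 1 → 138263 − 262144 = -123881.
Both addends (after negating the subtrahend) are non-negative but the stored result is negative: signed overflow. The true value 39642 − (-98621) = 138263 lies outside [-131072, 131071].

-123881; overflow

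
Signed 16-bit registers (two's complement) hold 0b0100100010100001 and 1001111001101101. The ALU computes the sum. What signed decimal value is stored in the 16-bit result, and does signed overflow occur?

-6386; no overflow

0b0100100010100001 → 0100100010100001 = 18593 (signed)
1001111001101101 = -24979 (signed)
  0100100010100001
+ 1001111001101101
= 1110011100001110
Result 1110011100001110: MSB = 1 → 59150 − 65536 = -6386.
Addends have opposite signs, so signed overflow cannot occur.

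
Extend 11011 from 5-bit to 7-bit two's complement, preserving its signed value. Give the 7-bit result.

1111011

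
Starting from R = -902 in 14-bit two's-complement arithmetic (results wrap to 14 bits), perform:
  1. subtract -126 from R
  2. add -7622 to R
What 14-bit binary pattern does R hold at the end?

01111100110010

Start: R = -902 = 11110001111010.
R = -902 − (-126) = -776 = 11110011111000
R = -776 + (-7622) = -8398; wraps to 7986 = 01111100110010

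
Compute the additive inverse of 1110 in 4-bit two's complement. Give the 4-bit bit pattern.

Invert: 0001. Add 1: 0010.

0010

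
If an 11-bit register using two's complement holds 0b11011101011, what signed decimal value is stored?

MSB is 1, so the value is negative.
Invert: 00100010100. Add 1: 00100010101 = 277. So the value is −277.

-277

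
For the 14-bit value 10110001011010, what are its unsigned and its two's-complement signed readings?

unsigned = 11354, signed = -5030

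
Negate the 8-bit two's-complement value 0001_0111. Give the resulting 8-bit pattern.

11101001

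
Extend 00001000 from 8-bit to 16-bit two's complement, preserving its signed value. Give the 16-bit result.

0000000000001000

MSB of 00001000 is 0; replicate it into the new high bits.
00000000|00001000 → 0000000000001000 (still 8).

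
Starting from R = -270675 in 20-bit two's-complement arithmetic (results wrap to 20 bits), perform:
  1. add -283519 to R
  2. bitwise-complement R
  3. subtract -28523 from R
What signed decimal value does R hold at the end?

-465860

Start: R = -270675 = 10111101111010101101.
R = -270675 + (-283519) = -554194; wraps to 494382 = 01111000101100101110
R = NOT 01111000101100101110 = 10000111010011010001 = -494383
R = -494383 − (-28523) = -465860 = 10001110010000111100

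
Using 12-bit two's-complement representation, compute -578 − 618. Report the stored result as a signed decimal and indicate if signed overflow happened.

-1196; no overflow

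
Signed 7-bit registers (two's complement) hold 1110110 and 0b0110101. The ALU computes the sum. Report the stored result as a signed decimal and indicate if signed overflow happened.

43; no overflow

1110110 = -10 (signed)
0b0110101 → 0110101 = 53 (signed)
  1110110
+ 0110101
= 0101011  (discard carry-out 1)
Result 0101011: MSB = 0 → value 43.
Addends have opposite signs, so signed overflow cannot occur.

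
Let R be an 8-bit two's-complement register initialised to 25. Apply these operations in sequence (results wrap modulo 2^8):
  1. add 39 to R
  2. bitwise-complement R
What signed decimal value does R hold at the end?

-65

Start: R = 25 = 00011001.
R = 25 + 39 = 64 = 01000000
R = NOT 01000000 = 10111111 = -65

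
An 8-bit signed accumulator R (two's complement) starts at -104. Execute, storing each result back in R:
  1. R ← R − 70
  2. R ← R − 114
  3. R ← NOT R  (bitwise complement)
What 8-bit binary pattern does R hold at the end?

Start: R = -104 = 10011000.
R = -104 − 70 = -174; wraps to 82 = 01010010
R = 82 − 114 = -32 = 11100000
R = NOT 11100000 = 00011111 = 31

00011111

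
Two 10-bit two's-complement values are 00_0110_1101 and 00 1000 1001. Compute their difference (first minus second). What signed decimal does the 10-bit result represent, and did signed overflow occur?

-28; no overflow

00_0110_1101 → 0001101101 = 109 (signed)
00 1000 1001 → 0010001001 = 137 (signed)
Subtract via negate-and-add: invert 0010001001 + 1 = 1101110111 (i.e. -137).
  0001101101
+ 1101110111
= 1111100100
Result 1111100100: MSB = 1 → 996 − 1024 = -28.
Addends (after negating the subtrahend) have opposite signs, so signed overflow cannot occur.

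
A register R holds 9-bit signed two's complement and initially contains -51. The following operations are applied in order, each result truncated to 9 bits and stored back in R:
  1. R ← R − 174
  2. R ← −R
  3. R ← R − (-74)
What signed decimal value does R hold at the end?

-213

Start: R = -51 = 111001101.
R = -51 − 174 = -225 = 100011111
R = −(-225) = 225 = 011100001
R = 225 − (-74) = 299; wraps to -213 = 100101011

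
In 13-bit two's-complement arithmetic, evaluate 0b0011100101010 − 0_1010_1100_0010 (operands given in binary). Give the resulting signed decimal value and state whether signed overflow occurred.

-920; no overflow

0b0011100101010 → 0011100101010 = 1834 (signed)
0_1010_1100_0010 → 0101011000010 = 2754 (signed)
Subtract via negate-and-add: invert 0101011000010 + 1 = 1010100111110 (i.e. -2754).
  0011100101010
+ 1010100111110
= 1110001101000
Result 1110001101000: MSB = 1 → 7272 − 8192 = -920.
Addends (after negating the subtrahend) have opposite signs, so signed overflow cannot occur.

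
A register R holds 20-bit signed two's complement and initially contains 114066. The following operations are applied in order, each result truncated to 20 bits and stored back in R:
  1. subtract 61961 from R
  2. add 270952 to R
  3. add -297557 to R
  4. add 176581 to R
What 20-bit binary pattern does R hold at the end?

Start: R = 114066 = 00011011110110010010.
R = 114066 − 61961 = 52105 = 00001100101110001001
R = 52105 + 270952 = 323057 = 01001110110111110001
R = 323057 + (-297557) = 25500 = 00000110001110011100
R = 25500 + 176581 = 202081 = 00110001010101100001

00110001010101100001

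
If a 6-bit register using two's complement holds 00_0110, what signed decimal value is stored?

6

MSB is 0, so the value is non-negative: 000110 = 6.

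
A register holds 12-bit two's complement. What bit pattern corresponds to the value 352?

352 is non-negative, so write it directly in 12 bits: 000101100000.

000101100000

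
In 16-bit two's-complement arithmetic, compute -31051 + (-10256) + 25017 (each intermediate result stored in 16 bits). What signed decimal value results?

-16290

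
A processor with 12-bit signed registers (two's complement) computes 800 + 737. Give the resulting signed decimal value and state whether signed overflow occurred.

1537; no overflow

800 → 001100100000
737 → 001011100001
  001100100000
+ 001011100001
= 011000000001
Result 011000000001: MSB = 0 → value 1537.
Both addends are non-negative and so is the stored result: no signed overflow.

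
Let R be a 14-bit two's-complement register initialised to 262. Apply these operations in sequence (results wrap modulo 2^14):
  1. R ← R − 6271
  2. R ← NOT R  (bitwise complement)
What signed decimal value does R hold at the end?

6008

Start: R = 262 = 00000100000110.
R = 262 − 6271 = -6009 = 10100010000111
R = NOT 10100010000111 = 01011101111000 = 6008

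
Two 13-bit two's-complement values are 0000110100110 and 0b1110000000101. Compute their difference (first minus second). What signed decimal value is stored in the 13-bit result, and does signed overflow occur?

0000110100110 = 422 (signed)
0b1110000000101 → 1110000000101 = -1019 (signed)
Subtract via negate-and-add: invert 1110000000101 + 1 = 0001111111011 (i.e. 1019).
  0000110100110
+ 0001111111011
= 0010110100001
Result 0010110100001: MSB = 0 → value 1441.
Both addends (after negating the subtrahend) are non-negative and so is the stored result: no signed overflow.

1441; no overflow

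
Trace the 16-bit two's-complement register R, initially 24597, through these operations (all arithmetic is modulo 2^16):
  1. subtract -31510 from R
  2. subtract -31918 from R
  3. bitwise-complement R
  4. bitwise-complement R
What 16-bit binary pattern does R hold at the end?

0101011111011001

Start: R = 24597 = 0110000000010101.
R = 24597 − (-31510) = 56107; wraps to -9429 = 1101101100101011
R = -9429 − (-31918) = 22489 = 0101011111011001
R = NOT 0101011111011001 = 1010100000100110 = -22490
R = NOT 1010100000100110 = 0101011111011001 = 22489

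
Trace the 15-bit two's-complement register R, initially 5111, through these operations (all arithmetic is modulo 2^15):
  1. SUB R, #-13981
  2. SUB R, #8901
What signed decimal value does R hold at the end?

10191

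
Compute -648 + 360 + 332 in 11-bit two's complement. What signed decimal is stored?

44

-648 + 360 = -288 (11011100000)
-288 + 332 = 44 (00000101100)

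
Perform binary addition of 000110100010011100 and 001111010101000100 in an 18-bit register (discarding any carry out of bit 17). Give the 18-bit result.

  000110100010011100
+ 001111010101000100
= 010101110111100000

010101110111100000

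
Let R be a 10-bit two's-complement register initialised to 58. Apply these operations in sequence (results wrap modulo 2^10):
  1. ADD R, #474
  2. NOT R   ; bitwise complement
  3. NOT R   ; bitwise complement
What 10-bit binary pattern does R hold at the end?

Start: R = 58 = 0000111010.
R = 58 + 474 = 532; wraps to -492 = 1000010100
R = NOT 1000010100 = 0111101011 = 491
R = NOT 0111101011 = 1000010100 = -492

1000010100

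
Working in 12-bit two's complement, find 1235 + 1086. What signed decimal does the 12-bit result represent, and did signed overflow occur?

1235 → 010011010011
1086 → 010000111110
  010011010011
+ 010000111110
= 100100010001
Result 100100010001: MSB = 1 → 2321 − 4096 = -1775.
Both addends are non-negative but the stored result is negative: signed overflow. The true value 1235 + 1086 = 2321 lies outside [-2048, 2047].

-1775; overflow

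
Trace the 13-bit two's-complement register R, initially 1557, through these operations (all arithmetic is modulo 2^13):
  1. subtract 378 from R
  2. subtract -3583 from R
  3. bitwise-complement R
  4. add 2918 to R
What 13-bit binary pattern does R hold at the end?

Start: R = 1557 = 0011000010101.
R = 1557 − 378 = 1179 = 0010010011011
R = 1179 − (-3583) = 4762; wraps to -3430 = 1001010011010
R = NOT 1001010011010 = 0110101100101 = 3429
R = 3429 + 2918 = 6347; wraps to -1845 = 1100011001011

1100011001011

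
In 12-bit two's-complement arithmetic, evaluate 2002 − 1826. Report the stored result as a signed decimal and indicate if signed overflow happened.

2002 → 011111010010
1826 → 011100100010
Subtract via negate-and-add: invert 011100100010 + 1 = 100011011110 (i.e. -1826).
  011111010010
+ 100011011110
= 000010110000  (discard carry-out 1)
Result 000010110000: MSB = 0 → value 176.
Addends (after negating the subtrahend) have opposite signs, so signed overflow cannot occur.

176; no overflow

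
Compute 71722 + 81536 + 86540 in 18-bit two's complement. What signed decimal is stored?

-22346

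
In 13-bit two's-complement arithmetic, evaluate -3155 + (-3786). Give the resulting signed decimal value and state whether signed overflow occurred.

1251; overflow

-3155 → 1001110101101
-3786 → 1000100110110
  1001110101101
+ 1000100110110
= 0010011100011  (discard carry-out 1)
Result 0010011100011: MSB = 0 → value 1251.
Both addends are negative but the stored result is non-negative: signed overflow. The true value -3155 + (-3786) = -6941 lies outside [-4096, 4095].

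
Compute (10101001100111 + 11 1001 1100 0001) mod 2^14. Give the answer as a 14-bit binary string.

10010000101000

  10101001100111
+ 11100111000001
= 10010000101000  (discard carry-out 1)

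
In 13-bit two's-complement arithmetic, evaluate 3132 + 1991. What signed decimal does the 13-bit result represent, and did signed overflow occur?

-3069; overflow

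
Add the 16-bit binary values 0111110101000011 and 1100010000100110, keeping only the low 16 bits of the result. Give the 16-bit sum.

0100000101101001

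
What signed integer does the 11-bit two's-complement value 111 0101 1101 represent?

MSB is 1, so the value is negative.
Invert: 00010100010. Add 1: 00010100011 = 163. So the value is −163.

-163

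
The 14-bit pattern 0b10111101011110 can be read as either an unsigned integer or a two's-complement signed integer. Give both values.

unsigned = 12126, signed = -4258

Unsigned: 10111101011110 = 12126.
Signed: MSB=1 → 12126 − 16384 = -4258.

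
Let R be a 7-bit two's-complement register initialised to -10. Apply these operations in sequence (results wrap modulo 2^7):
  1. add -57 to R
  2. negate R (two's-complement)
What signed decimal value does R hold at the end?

Start: R = -10 = 1110110.
R = -10 + (-57) = -67; wraps to 61 = 0111101
R = −(61) = -61 = 1000011

-61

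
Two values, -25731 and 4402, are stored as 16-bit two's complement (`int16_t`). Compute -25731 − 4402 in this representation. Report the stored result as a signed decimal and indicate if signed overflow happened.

-30133; no overflow

-25731 → 1001101101111101
4402 → 0001000100110010
Subtract via negate-and-add: invert 0001000100110010 + 1 = 1110111011001110 (i.e. -4402).
  1001101101111101
+ 1110111011001110
= 1000101001001011  (discard carry-out 1)
Result 1000101001001011: MSB = 1 → 35403 − 65536 = -30133.
Both addends (after negating the subtrahend) are negative and so is the stored result: no signed overflow.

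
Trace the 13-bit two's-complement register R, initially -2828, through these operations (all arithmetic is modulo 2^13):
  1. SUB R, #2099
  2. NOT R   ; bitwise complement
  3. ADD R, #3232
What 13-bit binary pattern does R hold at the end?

1111111011110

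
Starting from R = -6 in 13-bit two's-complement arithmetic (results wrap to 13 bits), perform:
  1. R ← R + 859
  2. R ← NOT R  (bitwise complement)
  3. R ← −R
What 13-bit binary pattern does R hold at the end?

0001101010110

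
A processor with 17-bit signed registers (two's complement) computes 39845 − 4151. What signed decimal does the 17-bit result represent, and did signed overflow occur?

35694; no overflow

39845 → 01001101110100101
4151 → 00001000000110111
Subtract via negate-and-add: invert 00001000000110111 + 1 = 11110111111001001 (i.e. -4151).
  01001101110100101
+ 11110111111001001
= 01000101101101110  (discard carry-out 1)
Result 01000101101101110: MSB = 0 → value 35694.
Addends (after negating the subtrahend) have opposite signs, so signed overflow cannot occur.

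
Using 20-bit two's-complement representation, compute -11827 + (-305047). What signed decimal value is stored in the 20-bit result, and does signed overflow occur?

-11827 → 11111101000111001101
-305047 → 10110101100001101001
  11111101000111001101
+ 10110101100001101001
= 10110010101000110110  (discard carry-out 1)
Result 10110010101000110110: MSB = 1 → 731702 − 1048576 = -316874.
Both addends are negative and so is the stored result: no signed overflow.

-316874; no overflow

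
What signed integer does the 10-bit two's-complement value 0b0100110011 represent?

MSB is 0, so the value is non-negative: 0100110011 = 307.

307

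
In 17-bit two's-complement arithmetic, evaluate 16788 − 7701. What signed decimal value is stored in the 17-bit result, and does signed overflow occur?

9087; no overflow

16788 → 00100000110010100
7701 → 00001111000010101
Subtract via negate-and-add: invert 00001111000010101 + 1 = 11110000111101011 (i.e. -7701).
  00100000110010100
+ 11110000111101011
= 00010001101111111  (discard carry-out 1)
Result 00010001101111111: MSB = 0 → value 9087.
Addends (after negating the subtrahend) have opposite signs, so signed overflow cannot occur.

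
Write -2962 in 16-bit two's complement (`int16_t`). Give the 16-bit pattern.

|-2962| = 2962 = 0000101110010010 in 16 bits.
Invert the bits: 1111010001101101. Add 1: 1111010001101110.
Check: 1111010001101110 reads as 62574 − 65536 = -2962.

1111010001101110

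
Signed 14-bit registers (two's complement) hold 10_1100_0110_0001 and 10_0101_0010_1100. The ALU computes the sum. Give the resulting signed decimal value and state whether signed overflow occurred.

4493; overflow

10_1100_0110_0001 → 10110001100001 = -5023 (signed)
10_0101_0010_1100 → 10010100101100 = -6868 (signed)
  10110001100001
+ 10010100101100
= 01000110001101  (discard carry-out 1)
Result 01000110001101: MSB = 0 → value 4493.
Both addends are negative but the stored result is non-negative: signed overflow. The true value -5023 + (-6868) = -11891 lies outside [-8192, 8191].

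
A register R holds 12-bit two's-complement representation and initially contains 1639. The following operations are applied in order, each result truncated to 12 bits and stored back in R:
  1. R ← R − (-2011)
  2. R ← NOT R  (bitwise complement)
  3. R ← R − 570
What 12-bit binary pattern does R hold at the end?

Start: R = 1639 = 011001100111.
R = 1639 − (-2011) = 3650; wraps to -446 = 111001000010
R = NOT 111001000010 = 000110111101 = 445
R = 445 − 570 = -125 = 111110000011

111110000011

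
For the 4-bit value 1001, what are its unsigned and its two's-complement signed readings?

unsigned = 9, signed = -7

Unsigned: 1001 = 9.
Signed: MSB=1 → 9 − 16 = -7.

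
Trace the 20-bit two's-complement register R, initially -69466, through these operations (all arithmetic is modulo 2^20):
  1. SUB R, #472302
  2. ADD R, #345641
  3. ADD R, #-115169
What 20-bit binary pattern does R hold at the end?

Start: R = -69466 = 11101111000010100110.
R = -69466 − 472302 = -541768; wraps to 506808 = 01111011101110111000
R = 506808 + 345641 = 852449; wraps to -196127 = 11010000000111100001
R = -196127 + (-115169) = -311296 = 10110100000000000000

10110100000000000000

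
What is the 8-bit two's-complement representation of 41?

00101001

41 is non-negative, so write it directly in 8 bits: 00101001.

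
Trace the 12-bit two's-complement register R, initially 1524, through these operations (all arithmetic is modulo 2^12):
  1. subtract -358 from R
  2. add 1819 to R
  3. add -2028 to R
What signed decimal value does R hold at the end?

1673

Start: R = 1524 = 010111110100.
R = 1524 − (-358) = 1882 = 011101011010
R = 1882 + 1819 = 3701; wraps to -395 = 111001110101
R = -395 + (-2028) = -2423; wraps to 1673 = 011010001001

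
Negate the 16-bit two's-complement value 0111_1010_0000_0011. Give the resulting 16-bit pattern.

1000010111111101

Invert: 1000010111111100. Add 1: 1000010111111101.
Check: 0111101000000011 = 31235, 1000010111111101 = -31235.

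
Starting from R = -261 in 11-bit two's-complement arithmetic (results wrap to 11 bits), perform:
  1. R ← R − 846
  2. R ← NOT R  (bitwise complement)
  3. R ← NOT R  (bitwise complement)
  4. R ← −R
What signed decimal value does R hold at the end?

-941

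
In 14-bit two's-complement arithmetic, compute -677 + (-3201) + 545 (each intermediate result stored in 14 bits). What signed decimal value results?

-677 + (-3201) = -3878 (11000011011010)
-3878 + 545 = -3333 (11001011111011)

-3333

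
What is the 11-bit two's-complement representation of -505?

11000000111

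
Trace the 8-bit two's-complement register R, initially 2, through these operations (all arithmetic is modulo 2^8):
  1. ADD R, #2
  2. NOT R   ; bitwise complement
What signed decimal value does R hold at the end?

-5

Start: R = 2 = 00000010.
R = 2 + 2 = 4 = 00000100
R = NOT 00000100 = 11111011 = -5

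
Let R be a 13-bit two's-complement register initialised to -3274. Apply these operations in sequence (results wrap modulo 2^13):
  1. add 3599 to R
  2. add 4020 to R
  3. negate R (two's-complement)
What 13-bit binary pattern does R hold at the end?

Start: R = -3274 = 1001100110110.
R = -3274 + 3599 = 325 = 0000101000101
R = 325 + 4020 = 4345; wraps to -3847 = 1000011111001
R = −(-3847) = 3847 = 0111100000111

0111100000111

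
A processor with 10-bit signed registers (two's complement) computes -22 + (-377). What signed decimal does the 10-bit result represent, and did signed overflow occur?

-399; no overflow

-22 → 1111101010
-377 → 1010000111
  1111101010
+ 1010000111
= 1001110001  (discard carry-out 1)
Result 1001110001: MSB = 1 → 625 − 1024 = -399.
Both addends are negative and so is the stored result: no signed overflow.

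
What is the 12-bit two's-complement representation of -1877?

|-1877| = 1877 = 011101010101 in 12 bits.
Invert the bits: 100010101010. Add 1: 100010101011.

100010101011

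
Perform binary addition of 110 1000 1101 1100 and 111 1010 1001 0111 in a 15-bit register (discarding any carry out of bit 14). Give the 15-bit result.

110001101110011

  110100011011100
+ 111101010010111
= 110001101110011  (discard carry-out 1)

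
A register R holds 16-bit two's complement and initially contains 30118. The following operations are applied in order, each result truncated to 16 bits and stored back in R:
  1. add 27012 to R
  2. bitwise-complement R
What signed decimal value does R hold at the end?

8405

Start: R = 30118 = 0111010110100110.
R = 30118 + 27012 = 57130; wraps to -8406 = 1101111100101010
R = NOT 1101111100101010 = 0010000011010101 = 8405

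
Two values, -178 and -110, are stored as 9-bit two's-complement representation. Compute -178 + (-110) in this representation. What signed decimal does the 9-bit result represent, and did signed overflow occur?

-178 → 101001110
-110 → 110010010
  101001110
+ 110010010
= 011100000  (discard carry-out 1)
Result 011100000: MSB = 0 → value 224.
Both addends are negative but the stored result is non-negative: signed overflow. The true value -178 + (-110) = -288 lies outside [-256, 255].

224; overflow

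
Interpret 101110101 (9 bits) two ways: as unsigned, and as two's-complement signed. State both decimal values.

unsigned = 373, signed = -139

Unsigned: 101110101 = 373.
Signed: MSB=1 → 373 − 512 = -139.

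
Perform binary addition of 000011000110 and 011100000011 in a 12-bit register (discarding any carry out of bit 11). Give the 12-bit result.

  000011000110
+ 011100000011
= 011111001001

011111001001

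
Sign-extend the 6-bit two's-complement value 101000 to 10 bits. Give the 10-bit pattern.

MSB of 101000 is 1; replicate it into the new high bits.
1111|101000 → 1111101000 (still -24).

1111101000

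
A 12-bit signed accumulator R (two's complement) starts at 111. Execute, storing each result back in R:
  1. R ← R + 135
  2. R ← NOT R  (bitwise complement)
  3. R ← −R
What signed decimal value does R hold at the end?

247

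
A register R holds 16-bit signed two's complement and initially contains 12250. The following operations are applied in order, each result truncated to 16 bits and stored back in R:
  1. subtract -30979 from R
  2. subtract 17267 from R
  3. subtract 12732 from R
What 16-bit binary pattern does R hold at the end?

0011001110101110

Start: R = 12250 = 0010111111011010.
R = 12250 − (-30979) = 43229; wraps to -22307 = 1010100011011101
R = -22307 − 17267 = -39574; wraps to 25962 = 0110010101101010
R = 25962 − 12732 = 13230 = 0011001110101110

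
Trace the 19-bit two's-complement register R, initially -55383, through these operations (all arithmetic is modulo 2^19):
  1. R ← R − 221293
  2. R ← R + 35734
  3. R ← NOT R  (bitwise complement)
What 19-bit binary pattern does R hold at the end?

0111010110100101101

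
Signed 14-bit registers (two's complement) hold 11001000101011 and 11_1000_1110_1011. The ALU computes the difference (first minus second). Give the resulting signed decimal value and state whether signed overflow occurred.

-1728; no overflow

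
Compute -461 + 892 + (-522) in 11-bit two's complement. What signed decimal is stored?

-461 + 892 = 431 (00110101111)
431 + (-522) = -91 (11110100101)

-91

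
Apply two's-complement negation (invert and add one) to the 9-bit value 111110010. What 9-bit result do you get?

000001110

Invert: 000001101. Add 1: 000001110.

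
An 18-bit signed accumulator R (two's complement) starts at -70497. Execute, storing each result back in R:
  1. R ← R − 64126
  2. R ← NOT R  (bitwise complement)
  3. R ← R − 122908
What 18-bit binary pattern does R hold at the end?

Start: R = -70497 = 101110110010011111.
R = -70497 − 64126 = -134623; wraps to 127521 = 011111001000100001
R = NOT 011111001000100001 = 100000110111011110 = -127522
R = -127522 − 122908 = -250430; wraps to 11714 = 000010110111000010

000010110111000010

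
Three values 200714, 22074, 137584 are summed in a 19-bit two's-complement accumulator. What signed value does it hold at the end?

200714 + 22074 = 222788 (0110110011001000100)
222788 + 137584 = 360372 → wraps to -163916 (1010111111110110100)

-163916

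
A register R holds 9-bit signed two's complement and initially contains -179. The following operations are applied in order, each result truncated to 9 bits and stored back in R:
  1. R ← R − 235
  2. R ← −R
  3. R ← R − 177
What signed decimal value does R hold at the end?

Start: R = -179 = 101001101.
R = -179 − 235 = -414; wraps to 98 = 001100010
R = −(98) = -98 = 110011110
R = -98 − 177 = -275; wraps to 237 = 011101101

237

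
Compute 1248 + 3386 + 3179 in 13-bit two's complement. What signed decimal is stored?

1248 + 3386 = 4634 → wraps to -3558 (1001000011010)
-3558 + 3179 = -379 (1111010000101)

-379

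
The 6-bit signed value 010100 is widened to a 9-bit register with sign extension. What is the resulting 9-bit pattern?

000010100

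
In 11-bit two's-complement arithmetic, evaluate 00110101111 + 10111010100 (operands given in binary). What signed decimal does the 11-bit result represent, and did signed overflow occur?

00110101111 = 431 (signed)
10111010100 = -556 (signed)
  00110101111
+ 10111010100
= 11110000011
Result 11110000011: MSB = 1 → 1923 − 2048 = -125.
Addends have opposite signs, so signed overflow cannot occur.

-125; no overflow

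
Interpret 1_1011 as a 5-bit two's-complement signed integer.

-5

MSB is 1, so the value is negative.
Unsigned reading: 27. Subtract 2^5 = 32: 27 − 32 = -5.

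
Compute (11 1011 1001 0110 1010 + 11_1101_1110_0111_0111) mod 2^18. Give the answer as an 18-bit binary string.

111001011111100001

  111011100101101010
+ 111101111001110111
= 111001011111100001  (discard carry-out 1)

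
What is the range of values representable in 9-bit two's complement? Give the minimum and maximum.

min = -256, max = 255

Minimum: −2^8 = -256.
Maximum: 2^8 − 1 = 255.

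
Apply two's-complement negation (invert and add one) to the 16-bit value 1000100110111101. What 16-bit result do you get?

Invert: 0111011001000010. Add 1: 0111011001000011.

0111011001000011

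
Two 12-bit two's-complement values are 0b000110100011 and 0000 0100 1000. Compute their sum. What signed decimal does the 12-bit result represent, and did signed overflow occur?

0b000110100011 → 000110100011 = 419 (signed)
0000 0100 1000 → 000001001000 = 72 (signed)
  000110100011
+ 000001001000
= 000111101011
Result 000111101011: MSB = 0 → value 491.
Both addends are non-negative and so is the stored result: no signed overflow.

491; no overflow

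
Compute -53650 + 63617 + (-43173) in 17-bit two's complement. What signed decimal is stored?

-33206

-53650 + 63617 = 9967 (00010011011101111)
9967 + (-43173) = -33206 (10111111001001010)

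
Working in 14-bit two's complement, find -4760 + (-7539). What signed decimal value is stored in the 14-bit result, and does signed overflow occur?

4085; overflow

-4760 → 10110101101000
-7539 → 10001010001101
  10110101101000
+ 10001010001101
= 00111111110101  (discard carry-out 1)
Result 00111111110101: MSB = 0 → value 4085.
Both addends are negative but the stored result is non-negative: signed overflow. The true value -4760 + (-7539) = -12299 lies outside [-8192, 8191].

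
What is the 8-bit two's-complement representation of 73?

73 is non-negative, so write it directly in 8 bits: 01001001.

01001001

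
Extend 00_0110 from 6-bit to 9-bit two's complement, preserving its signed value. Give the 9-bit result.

MSB of 000110 is 0; replicate it into the new high bits.
000|000110 → 000000110 (still 6).

000000110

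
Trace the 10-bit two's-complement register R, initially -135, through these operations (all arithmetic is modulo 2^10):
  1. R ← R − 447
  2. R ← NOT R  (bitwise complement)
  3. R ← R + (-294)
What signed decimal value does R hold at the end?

Start: R = -135 = 1101111001.
R = -135 − 447 = -582; wraps to 442 = 0110111010
R = NOT 0110111010 = 1001000101 = -443
R = -443 + (-294) = -737; wraps to 287 = 0100011111

287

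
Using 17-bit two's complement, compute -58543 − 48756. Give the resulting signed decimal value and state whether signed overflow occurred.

-58543 → 10001101101010001
48756 → 01011111001110100
Subtract via negate-and-add: invert 01011111001110100 + 1 = 10100000110001100 (i.e. -48756).
  10001101101010001
+ 10100000110001100
= 00101110011011101  (discard carry-out 1)
Result 00101110011011101: MSB = 0 → value 23773.
Both addends (after negating the subtrahend) are negative but the stored result is non-negative: signed overflow. The true value -58543 − 48756 = -107299 lies outside [-65536, 65535].

23773; overflow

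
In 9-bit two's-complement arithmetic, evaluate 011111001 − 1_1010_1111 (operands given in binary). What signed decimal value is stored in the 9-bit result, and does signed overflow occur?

-182; overflow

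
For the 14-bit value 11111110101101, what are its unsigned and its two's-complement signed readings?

unsigned = 16301, signed = -83

Unsigned: 11111110101101 = 16301.
Signed: MSB=1 → 16301 − 16384 = -83.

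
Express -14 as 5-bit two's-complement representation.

10010

|-14| = 14 = 01110 in 5 bits.
Invert the bits: 10001. Add 1: 10010.
Check: 10010 reads as 18 − 32 = -14.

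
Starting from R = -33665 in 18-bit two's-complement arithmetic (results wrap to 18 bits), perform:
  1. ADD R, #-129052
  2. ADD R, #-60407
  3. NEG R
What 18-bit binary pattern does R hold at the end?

Start: R = -33665 = 110111110001111111.
R = -33665 + (-129052) = -162717; wraps to 99427 = 011000010001100011
R = 99427 + (-60407) = 39020 = 001001100001101100
R = −(39020) = -39020 = 110110011110010100

110110011110010100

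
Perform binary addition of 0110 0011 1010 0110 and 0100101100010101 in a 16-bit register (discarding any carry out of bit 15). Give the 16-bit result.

1010111010111011

  0110001110100110
+ 0100101100010101
= 1010111010111011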